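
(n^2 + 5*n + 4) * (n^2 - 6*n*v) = n^4 - 6*n^3*v + 5*n^3 - 30*n^2*v + 4*n^2 - 24*n*v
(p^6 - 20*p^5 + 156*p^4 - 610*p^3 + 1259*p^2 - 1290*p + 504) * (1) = p^6 - 20*p^5 + 156*p^4 - 610*p^3 + 1259*p^2 - 1290*p + 504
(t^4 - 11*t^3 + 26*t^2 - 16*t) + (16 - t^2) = t^4 - 11*t^3 + 25*t^2 - 16*t + 16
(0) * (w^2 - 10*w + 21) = 0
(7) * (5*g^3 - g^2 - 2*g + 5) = 35*g^3 - 7*g^2 - 14*g + 35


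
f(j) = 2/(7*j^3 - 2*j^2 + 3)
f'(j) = 2*(-21*j^2 + 4*j)/(7*j^3 - 2*j^2 + 3)^2 = 2*j*(4 - 21*j)/(7*j^3 - 2*j^2 + 3)^2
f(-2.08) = -0.03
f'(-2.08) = -0.04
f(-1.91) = -0.04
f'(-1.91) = -0.06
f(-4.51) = -0.00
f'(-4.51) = -0.00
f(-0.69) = -7.94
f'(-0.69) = -402.56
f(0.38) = 0.65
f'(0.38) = -0.32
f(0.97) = 0.27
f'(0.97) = -0.56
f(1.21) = 0.16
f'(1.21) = -0.33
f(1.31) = 0.13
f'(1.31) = -0.26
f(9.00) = 0.00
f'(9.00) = 0.00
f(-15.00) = 0.00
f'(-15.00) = 0.00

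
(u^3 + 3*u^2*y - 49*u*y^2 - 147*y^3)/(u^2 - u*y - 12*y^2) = (-u^2 + 49*y^2)/(-u + 4*y)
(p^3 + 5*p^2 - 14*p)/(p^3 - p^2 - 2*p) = (p + 7)/(p + 1)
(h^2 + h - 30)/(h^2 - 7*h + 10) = (h + 6)/(h - 2)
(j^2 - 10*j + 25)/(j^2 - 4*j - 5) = (j - 5)/(j + 1)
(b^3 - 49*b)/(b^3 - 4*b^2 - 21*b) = (b + 7)/(b + 3)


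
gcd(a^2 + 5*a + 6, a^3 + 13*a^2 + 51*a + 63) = a + 3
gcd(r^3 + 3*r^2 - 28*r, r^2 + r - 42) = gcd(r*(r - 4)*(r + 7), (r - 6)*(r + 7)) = r + 7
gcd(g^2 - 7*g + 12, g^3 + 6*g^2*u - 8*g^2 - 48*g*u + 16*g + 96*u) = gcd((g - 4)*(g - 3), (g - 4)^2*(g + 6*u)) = g - 4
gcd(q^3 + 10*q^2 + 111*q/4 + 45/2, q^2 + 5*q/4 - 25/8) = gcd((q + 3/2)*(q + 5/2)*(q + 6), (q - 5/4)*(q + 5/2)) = q + 5/2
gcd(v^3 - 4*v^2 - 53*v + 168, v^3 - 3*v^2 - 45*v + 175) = v + 7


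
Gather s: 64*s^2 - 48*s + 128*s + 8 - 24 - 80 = 64*s^2 + 80*s - 96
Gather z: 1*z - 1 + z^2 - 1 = z^2 + z - 2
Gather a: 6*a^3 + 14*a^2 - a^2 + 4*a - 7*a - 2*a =6*a^3 + 13*a^2 - 5*a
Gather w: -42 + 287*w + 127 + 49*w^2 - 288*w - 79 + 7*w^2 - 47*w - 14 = 56*w^2 - 48*w - 8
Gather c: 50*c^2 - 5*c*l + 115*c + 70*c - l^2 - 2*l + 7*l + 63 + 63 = 50*c^2 + c*(185 - 5*l) - l^2 + 5*l + 126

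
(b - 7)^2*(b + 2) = b^3 - 12*b^2 + 21*b + 98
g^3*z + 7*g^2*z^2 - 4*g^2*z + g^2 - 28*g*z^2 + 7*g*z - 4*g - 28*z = (g - 4)*(g + 7*z)*(g*z + 1)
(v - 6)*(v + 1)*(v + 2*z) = v^3 + 2*v^2*z - 5*v^2 - 10*v*z - 6*v - 12*z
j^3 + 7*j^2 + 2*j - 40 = (j - 2)*(j + 4)*(j + 5)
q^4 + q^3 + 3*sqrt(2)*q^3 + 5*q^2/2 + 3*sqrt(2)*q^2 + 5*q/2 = q*(q + 1)*(q + sqrt(2)/2)*(q + 5*sqrt(2)/2)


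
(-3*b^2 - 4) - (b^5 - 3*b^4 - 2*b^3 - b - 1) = -b^5 + 3*b^4 + 2*b^3 - 3*b^2 + b - 3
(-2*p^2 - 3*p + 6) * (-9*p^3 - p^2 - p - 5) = 18*p^5 + 29*p^4 - 49*p^3 + 7*p^2 + 9*p - 30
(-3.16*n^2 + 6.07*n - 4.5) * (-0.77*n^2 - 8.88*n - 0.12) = 2.4332*n^4 + 23.3869*n^3 - 50.0574*n^2 + 39.2316*n + 0.54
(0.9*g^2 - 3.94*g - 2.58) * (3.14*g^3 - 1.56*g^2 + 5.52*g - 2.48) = 2.826*g^5 - 13.7756*g^4 + 3.0132*g^3 - 19.956*g^2 - 4.4704*g + 6.3984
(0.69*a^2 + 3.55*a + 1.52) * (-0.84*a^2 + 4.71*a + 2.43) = -0.5796*a^4 + 0.2679*a^3 + 17.1204*a^2 + 15.7857*a + 3.6936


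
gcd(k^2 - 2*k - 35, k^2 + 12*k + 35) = k + 5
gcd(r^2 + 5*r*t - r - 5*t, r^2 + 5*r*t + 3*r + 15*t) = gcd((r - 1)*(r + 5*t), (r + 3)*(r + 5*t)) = r + 5*t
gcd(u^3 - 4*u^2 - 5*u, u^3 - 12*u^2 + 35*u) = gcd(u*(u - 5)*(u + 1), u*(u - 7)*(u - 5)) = u^2 - 5*u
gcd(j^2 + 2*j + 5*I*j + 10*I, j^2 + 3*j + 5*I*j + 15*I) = j + 5*I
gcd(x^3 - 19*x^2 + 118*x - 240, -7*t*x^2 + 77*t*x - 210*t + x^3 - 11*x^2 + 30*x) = x^2 - 11*x + 30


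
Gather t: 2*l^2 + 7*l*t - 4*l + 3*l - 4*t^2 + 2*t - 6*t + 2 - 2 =2*l^2 - l - 4*t^2 + t*(7*l - 4)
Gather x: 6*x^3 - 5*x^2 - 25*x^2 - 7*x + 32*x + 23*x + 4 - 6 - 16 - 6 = 6*x^3 - 30*x^2 + 48*x - 24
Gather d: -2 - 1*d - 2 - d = -2*d - 4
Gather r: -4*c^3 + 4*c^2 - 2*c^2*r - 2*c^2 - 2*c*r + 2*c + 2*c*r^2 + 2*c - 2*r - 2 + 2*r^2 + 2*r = -4*c^3 + 2*c^2 + 4*c + r^2*(2*c + 2) + r*(-2*c^2 - 2*c) - 2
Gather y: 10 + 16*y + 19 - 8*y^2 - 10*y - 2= -8*y^2 + 6*y + 27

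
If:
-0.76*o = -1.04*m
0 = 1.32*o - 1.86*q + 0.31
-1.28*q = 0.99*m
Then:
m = -0.10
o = -0.13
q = 0.07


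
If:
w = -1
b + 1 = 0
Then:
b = -1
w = -1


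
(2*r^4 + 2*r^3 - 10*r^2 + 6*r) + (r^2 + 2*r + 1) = 2*r^4 + 2*r^3 - 9*r^2 + 8*r + 1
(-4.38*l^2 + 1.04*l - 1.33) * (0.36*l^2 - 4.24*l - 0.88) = -1.5768*l^4 + 18.9456*l^3 - 1.034*l^2 + 4.724*l + 1.1704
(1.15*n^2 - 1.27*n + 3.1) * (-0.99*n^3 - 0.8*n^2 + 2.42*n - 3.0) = -1.1385*n^5 + 0.3373*n^4 + 0.73*n^3 - 9.0034*n^2 + 11.312*n - 9.3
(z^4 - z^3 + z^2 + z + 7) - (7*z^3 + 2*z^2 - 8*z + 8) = z^4 - 8*z^3 - z^2 + 9*z - 1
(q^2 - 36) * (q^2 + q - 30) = q^4 + q^3 - 66*q^2 - 36*q + 1080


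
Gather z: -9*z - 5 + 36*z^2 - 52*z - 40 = 36*z^2 - 61*z - 45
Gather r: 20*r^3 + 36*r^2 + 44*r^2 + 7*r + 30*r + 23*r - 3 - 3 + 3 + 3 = 20*r^3 + 80*r^2 + 60*r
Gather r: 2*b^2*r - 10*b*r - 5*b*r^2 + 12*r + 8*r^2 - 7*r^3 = -7*r^3 + r^2*(8 - 5*b) + r*(2*b^2 - 10*b + 12)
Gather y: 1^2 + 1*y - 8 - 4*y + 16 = 9 - 3*y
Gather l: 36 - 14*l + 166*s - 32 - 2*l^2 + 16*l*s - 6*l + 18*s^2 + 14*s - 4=-2*l^2 + l*(16*s - 20) + 18*s^2 + 180*s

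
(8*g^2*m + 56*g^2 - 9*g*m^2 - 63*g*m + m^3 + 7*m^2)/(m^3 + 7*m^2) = 8*g^2/m^2 - 9*g/m + 1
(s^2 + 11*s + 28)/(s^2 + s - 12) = (s + 7)/(s - 3)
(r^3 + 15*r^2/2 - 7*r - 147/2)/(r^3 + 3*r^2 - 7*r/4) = 2*(r^2 + 4*r - 21)/(r*(2*r - 1))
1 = 1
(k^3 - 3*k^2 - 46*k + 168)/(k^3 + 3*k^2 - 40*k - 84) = (k - 4)/(k + 2)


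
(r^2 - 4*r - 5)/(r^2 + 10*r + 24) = (r^2 - 4*r - 5)/(r^2 + 10*r + 24)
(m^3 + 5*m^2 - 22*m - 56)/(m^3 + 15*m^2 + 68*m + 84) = (m - 4)/(m + 6)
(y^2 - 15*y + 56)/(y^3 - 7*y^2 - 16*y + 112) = (y - 8)/(y^2 - 16)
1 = 1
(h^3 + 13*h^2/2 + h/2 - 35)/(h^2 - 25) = (h^2 + 3*h/2 - 7)/(h - 5)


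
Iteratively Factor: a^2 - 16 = (a + 4)*(a - 4)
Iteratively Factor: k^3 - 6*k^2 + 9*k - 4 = (k - 1)*(k^2 - 5*k + 4) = (k - 1)^2*(k - 4)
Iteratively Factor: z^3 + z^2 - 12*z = (z)*(z^2 + z - 12) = z*(z - 3)*(z + 4)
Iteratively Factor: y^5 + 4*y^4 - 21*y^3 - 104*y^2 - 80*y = (y - 5)*(y^4 + 9*y^3 + 24*y^2 + 16*y) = y*(y - 5)*(y^3 + 9*y^2 + 24*y + 16) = y*(y - 5)*(y + 1)*(y^2 + 8*y + 16) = y*(y - 5)*(y + 1)*(y + 4)*(y + 4)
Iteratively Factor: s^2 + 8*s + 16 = (s + 4)*(s + 4)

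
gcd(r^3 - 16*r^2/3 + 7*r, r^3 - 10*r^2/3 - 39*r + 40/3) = 1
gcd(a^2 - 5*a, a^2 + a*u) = a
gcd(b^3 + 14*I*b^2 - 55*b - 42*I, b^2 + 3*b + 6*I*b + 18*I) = b + 6*I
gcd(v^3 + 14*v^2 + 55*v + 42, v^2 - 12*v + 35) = 1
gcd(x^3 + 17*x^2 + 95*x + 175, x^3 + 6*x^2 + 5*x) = x + 5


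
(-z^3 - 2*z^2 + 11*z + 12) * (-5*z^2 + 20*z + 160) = 5*z^5 - 10*z^4 - 255*z^3 - 160*z^2 + 2000*z + 1920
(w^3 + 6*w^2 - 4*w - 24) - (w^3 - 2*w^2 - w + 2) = 8*w^2 - 3*w - 26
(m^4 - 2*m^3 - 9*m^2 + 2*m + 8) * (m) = m^5 - 2*m^4 - 9*m^3 + 2*m^2 + 8*m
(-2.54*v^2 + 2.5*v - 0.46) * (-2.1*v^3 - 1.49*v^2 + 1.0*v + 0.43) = 5.334*v^5 - 1.4654*v^4 - 5.299*v^3 + 2.0932*v^2 + 0.615*v - 0.1978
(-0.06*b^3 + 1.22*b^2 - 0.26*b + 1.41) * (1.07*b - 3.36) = -0.0642*b^4 + 1.507*b^3 - 4.3774*b^2 + 2.3823*b - 4.7376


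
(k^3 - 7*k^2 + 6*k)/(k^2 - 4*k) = (k^2 - 7*k + 6)/(k - 4)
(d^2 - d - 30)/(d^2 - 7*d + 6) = (d + 5)/(d - 1)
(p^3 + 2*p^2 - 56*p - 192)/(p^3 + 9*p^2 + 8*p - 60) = (p^2 - 4*p - 32)/(p^2 + 3*p - 10)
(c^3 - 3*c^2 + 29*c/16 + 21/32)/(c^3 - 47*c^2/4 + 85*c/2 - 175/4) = (8*c^2 - 10*c - 3)/(8*(c^2 - 10*c + 25))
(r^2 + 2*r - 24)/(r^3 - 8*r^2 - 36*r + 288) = (r - 4)/(r^2 - 14*r + 48)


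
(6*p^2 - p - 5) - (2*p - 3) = 6*p^2 - 3*p - 2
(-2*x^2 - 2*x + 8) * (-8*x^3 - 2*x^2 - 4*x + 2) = 16*x^5 + 20*x^4 - 52*x^3 - 12*x^2 - 36*x + 16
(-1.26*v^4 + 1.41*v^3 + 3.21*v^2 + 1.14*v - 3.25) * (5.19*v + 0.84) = -6.5394*v^5 + 6.2595*v^4 + 17.8443*v^3 + 8.613*v^2 - 15.9099*v - 2.73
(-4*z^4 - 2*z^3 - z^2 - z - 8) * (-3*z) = 12*z^5 + 6*z^4 + 3*z^3 + 3*z^2 + 24*z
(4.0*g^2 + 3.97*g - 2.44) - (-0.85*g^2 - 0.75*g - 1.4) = 4.85*g^2 + 4.72*g - 1.04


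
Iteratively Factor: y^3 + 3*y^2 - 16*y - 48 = (y + 3)*(y^2 - 16) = (y + 3)*(y + 4)*(y - 4)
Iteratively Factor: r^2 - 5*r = (r - 5)*(r)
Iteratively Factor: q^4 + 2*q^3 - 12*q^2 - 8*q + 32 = (q + 4)*(q^3 - 2*q^2 - 4*q + 8) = (q + 2)*(q + 4)*(q^2 - 4*q + 4) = (q - 2)*(q + 2)*(q + 4)*(q - 2)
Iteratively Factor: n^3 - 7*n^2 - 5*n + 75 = (n + 3)*(n^2 - 10*n + 25) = (n - 5)*(n + 3)*(n - 5)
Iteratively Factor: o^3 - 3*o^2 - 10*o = (o + 2)*(o^2 - 5*o) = (o - 5)*(o + 2)*(o)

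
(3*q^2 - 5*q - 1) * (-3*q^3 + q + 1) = -9*q^5 + 15*q^4 + 6*q^3 - 2*q^2 - 6*q - 1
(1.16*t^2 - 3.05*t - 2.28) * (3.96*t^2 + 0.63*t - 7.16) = 4.5936*t^4 - 11.3472*t^3 - 19.2559*t^2 + 20.4016*t + 16.3248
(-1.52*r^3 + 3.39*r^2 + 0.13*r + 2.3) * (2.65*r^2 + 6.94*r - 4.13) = -4.028*r^5 - 1.5653*r^4 + 30.1487*r^3 - 7.0035*r^2 + 15.4251*r - 9.499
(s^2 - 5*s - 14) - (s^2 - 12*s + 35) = 7*s - 49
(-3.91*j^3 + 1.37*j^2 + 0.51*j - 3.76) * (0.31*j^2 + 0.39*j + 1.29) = -1.2121*j^5 - 1.1002*j^4 - 4.3515*j^3 + 0.8006*j^2 - 0.8085*j - 4.8504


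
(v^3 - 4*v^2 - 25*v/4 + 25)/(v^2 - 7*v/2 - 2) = (4*v^2 - 25)/(2*(2*v + 1))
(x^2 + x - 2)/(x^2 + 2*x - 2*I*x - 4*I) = (x - 1)/(x - 2*I)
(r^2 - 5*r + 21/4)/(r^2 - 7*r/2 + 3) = (r - 7/2)/(r - 2)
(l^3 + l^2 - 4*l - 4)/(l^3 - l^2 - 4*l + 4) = (l + 1)/(l - 1)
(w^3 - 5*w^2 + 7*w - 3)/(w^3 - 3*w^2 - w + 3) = (w - 1)/(w + 1)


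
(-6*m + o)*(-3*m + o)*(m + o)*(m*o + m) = 18*m^4*o + 18*m^4 + 9*m^3*o^2 + 9*m^3*o - 8*m^2*o^3 - 8*m^2*o^2 + m*o^4 + m*o^3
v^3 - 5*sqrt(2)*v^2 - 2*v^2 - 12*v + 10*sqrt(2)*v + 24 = (v - 2)*(v - 6*sqrt(2))*(v + sqrt(2))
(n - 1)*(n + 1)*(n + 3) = n^3 + 3*n^2 - n - 3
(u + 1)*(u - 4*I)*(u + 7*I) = u^3 + u^2 + 3*I*u^2 + 28*u + 3*I*u + 28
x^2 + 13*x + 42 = (x + 6)*(x + 7)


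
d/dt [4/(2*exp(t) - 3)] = -8*exp(t)/(2*exp(t) - 3)^2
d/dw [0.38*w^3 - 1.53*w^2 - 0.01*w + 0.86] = 1.14*w^2 - 3.06*w - 0.01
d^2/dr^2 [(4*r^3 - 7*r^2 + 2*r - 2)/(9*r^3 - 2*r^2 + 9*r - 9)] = 2*(-495*r^6 - 486*r^5 + 2565*r^4 - 3709*r^3 - 132*r^2 + 486*r - 531)/(729*r^9 - 486*r^8 + 2295*r^7 - 3167*r^6 + 3267*r^5 - 4968*r^4 + 3888*r^3 - 2673*r^2 + 2187*r - 729)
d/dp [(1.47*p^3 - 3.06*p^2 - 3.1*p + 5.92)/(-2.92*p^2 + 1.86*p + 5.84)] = (-4.2924*p^4 + 5.4684*p^3 + 11.0108*p^2 - 1.168*p - 29.1152)/(8.5264*p^4 - 10.8624*p^3 - 30.646*p^2 + 21.7248*p + 34.1056)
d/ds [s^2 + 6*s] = 2*s + 6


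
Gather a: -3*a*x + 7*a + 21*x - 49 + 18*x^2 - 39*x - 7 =a*(7 - 3*x) + 18*x^2 - 18*x - 56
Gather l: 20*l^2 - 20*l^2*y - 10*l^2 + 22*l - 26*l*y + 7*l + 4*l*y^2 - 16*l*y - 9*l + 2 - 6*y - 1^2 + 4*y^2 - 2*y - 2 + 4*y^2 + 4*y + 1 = l^2*(10 - 20*y) + l*(4*y^2 - 42*y + 20) + 8*y^2 - 4*y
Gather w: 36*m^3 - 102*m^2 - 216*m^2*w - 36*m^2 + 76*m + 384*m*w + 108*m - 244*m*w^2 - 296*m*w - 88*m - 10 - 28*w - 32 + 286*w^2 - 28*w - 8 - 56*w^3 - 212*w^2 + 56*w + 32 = 36*m^3 - 138*m^2 + 96*m - 56*w^3 + w^2*(74 - 244*m) + w*(-216*m^2 + 88*m) - 18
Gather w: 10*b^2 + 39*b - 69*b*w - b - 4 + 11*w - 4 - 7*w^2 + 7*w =10*b^2 + 38*b - 7*w^2 + w*(18 - 69*b) - 8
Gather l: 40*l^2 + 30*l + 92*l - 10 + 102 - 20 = 40*l^2 + 122*l + 72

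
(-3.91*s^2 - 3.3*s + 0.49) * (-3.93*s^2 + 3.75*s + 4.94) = 15.3663*s^4 - 1.6935*s^3 - 33.6161*s^2 - 14.4645*s + 2.4206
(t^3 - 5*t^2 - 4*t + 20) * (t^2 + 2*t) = t^5 - 3*t^4 - 14*t^3 + 12*t^2 + 40*t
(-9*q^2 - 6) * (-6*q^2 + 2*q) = 54*q^4 - 18*q^3 + 36*q^2 - 12*q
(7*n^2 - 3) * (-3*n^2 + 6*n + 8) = -21*n^4 + 42*n^3 + 65*n^2 - 18*n - 24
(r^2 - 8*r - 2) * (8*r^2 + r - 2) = 8*r^4 - 63*r^3 - 26*r^2 + 14*r + 4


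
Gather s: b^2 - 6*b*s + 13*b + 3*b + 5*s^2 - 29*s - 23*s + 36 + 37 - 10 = b^2 + 16*b + 5*s^2 + s*(-6*b - 52) + 63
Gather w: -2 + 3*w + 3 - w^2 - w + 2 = -w^2 + 2*w + 3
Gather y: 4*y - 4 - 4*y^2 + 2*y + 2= -4*y^2 + 6*y - 2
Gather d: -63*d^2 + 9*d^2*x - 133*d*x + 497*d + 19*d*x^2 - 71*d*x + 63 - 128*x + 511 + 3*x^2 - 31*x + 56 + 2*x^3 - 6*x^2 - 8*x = d^2*(9*x - 63) + d*(19*x^2 - 204*x + 497) + 2*x^3 - 3*x^2 - 167*x + 630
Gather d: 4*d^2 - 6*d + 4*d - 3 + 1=4*d^2 - 2*d - 2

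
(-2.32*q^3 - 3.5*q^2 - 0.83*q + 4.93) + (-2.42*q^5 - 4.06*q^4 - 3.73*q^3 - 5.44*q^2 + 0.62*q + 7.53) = -2.42*q^5 - 4.06*q^4 - 6.05*q^3 - 8.94*q^2 - 0.21*q + 12.46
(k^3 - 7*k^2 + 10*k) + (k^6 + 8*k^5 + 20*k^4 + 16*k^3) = k^6 + 8*k^5 + 20*k^4 + 17*k^3 - 7*k^2 + 10*k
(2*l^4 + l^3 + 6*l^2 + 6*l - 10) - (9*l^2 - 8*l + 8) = 2*l^4 + l^3 - 3*l^2 + 14*l - 18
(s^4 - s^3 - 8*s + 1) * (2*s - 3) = 2*s^5 - 5*s^4 + 3*s^3 - 16*s^2 + 26*s - 3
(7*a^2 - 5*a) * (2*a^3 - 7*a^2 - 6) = 14*a^5 - 59*a^4 + 35*a^3 - 42*a^2 + 30*a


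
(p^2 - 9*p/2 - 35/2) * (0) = 0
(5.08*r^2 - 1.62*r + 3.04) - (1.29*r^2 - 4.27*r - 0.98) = 3.79*r^2 + 2.65*r + 4.02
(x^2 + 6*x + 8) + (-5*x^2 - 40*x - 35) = -4*x^2 - 34*x - 27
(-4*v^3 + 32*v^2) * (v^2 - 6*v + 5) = -4*v^5 + 56*v^4 - 212*v^3 + 160*v^2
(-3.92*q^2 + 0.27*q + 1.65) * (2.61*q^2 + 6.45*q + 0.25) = -10.2312*q^4 - 24.5793*q^3 + 5.068*q^2 + 10.71*q + 0.4125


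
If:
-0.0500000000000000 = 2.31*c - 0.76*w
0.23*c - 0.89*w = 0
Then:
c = -0.02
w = -0.01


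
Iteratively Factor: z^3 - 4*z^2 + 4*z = (z - 2)*(z^2 - 2*z) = (z - 2)^2*(z)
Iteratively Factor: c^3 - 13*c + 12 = (c - 3)*(c^2 + 3*c - 4) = (c - 3)*(c + 4)*(c - 1)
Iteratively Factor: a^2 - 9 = (a - 3)*(a + 3)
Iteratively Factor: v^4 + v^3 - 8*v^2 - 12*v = (v - 3)*(v^3 + 4*v^2 + 4*v) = (v - 3)*(v + 2)*(v^2 + 2*v) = v*(v - 3)*(v + 2)*(v + 2)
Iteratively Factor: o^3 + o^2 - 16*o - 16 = (o + 1)*(o^2 - 16) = (o + 1)*(o + 4)*(o - 4)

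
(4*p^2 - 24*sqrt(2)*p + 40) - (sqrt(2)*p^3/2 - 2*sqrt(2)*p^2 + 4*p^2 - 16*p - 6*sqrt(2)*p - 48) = -sqrt(2)*p^3/2 + 2*sqrt(2)*p^2 - 18*sqrt(2)*p + 16*p + 88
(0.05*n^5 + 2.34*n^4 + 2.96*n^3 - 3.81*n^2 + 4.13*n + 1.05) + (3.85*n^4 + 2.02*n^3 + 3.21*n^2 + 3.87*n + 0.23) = 0.05*n^5 + 6.19*n^4 + 4.98*n^3 - 0.6*n^2 + 8.0*n + 1.28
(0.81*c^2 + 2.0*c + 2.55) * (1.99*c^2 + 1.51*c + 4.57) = 1.6119*c^4 + 5.2031*c^3 + 11.7962*c^2 + 12.9905*c + 11.6535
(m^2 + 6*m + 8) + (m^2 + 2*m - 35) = 2*m^2 + 8*m - 27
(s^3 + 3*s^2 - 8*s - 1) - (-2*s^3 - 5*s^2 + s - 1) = 3*s^3 + 8*s^2 - 9*s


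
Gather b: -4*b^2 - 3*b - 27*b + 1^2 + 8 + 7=-4*b^2 - 30*b + 16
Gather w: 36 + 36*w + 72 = 36*w + 108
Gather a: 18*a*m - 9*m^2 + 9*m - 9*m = 18*a*m - 9*m^2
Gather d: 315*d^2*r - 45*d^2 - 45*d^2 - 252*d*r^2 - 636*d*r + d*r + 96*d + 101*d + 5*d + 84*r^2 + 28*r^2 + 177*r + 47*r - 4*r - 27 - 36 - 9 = d^2*(315*r - 90) + d*(-252*r^2 - 635*r + 202) + 112*r^2 + 220*r - 72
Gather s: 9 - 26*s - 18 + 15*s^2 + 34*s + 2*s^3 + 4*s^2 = 2*s^3 + 19*s^2 + 8*s - 9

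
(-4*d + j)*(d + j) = -4*d^2 - 3*d*j + j^2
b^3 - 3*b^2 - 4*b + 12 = (b - 3)*(b - 2)*(b + 2)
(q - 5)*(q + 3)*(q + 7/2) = q^3 + 3*q^2/2 - 22*q - 105/2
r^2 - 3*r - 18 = (r - 6)*(r + 3)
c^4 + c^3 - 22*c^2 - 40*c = c*(c - 5)*(c + 2)*(c + 4)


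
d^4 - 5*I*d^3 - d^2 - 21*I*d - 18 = (d - 3*I)^2*(d - I)*(d + 2*I)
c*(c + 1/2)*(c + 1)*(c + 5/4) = c^4 + 11*c^3/4 + 19*c^2/8 + 5*c/8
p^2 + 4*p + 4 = (p + 2)^2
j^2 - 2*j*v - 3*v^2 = (j - 3*v)*(j + v)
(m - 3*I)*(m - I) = m^2 - 4*I*m - 3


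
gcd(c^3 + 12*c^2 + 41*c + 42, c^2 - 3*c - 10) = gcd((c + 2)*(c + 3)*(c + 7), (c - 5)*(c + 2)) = c + 2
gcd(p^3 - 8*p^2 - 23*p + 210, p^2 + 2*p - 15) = p + 5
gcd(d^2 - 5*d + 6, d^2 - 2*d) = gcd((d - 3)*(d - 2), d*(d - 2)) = d - 2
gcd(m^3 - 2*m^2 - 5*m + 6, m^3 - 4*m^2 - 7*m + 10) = m^2 + m - 2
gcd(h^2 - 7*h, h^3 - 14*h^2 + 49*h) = h^2 - 7*h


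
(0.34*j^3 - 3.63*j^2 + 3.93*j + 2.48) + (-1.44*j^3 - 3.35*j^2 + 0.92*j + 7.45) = -1.1*j^3 - 6.98*j^2 + 4.85*j + 9.93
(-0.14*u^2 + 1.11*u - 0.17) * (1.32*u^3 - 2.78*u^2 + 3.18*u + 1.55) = -0.1848*u^5 + 1.8544*u^4 - 3.7554*u^3 + 3.7854*u^2 + 1.1799*u - 0.2635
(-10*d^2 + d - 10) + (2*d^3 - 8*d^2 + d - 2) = 2*d^3 - 18*d^2 + 2*d - 12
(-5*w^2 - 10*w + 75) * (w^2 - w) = -5*w^4 - 5*w^3 + 85*w^2 - 75*w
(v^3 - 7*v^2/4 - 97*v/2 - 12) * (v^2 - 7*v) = v^5 - 35*v^4/4 - 145*v^3/4 + 655*v^2/2 + 84*v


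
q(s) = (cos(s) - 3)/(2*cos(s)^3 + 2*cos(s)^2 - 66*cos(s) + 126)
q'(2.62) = 0.00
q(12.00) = -0.03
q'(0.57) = 0.01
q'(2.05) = 0.00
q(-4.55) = -0.02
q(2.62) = -0.02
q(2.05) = -0.02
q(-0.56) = -0.03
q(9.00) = -0.02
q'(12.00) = -0.00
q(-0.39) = -0.03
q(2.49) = -0.02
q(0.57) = -0.03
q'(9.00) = 0.00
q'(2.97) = 0.00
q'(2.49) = 0.00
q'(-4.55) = 0.00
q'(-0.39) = -0.00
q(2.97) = -0.02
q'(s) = (cos(s) - 3)*(6*sin(s)*cos(s)^2 + 4*sin(s)*cos(s) - 66*sin(s))/(2*cos(s)^3 + 2*cos(s)^2 - 66*cos(s) + 126)^2 - sin(s)/(2*cos(s)^3 + 2*cos(s)^2 - 66*cos(s) + 126) = (cos(s) + 2)*sin(s)/((cos(s) - 3)^2*(cos(s) + 7)^2)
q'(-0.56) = -0.01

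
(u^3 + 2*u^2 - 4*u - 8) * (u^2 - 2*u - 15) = u^5 - 23*u^3 - 30*u^2 + 76*u + 120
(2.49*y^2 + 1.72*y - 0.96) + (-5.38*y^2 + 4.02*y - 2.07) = -2.89*y^2 + 5.74*y - 3.03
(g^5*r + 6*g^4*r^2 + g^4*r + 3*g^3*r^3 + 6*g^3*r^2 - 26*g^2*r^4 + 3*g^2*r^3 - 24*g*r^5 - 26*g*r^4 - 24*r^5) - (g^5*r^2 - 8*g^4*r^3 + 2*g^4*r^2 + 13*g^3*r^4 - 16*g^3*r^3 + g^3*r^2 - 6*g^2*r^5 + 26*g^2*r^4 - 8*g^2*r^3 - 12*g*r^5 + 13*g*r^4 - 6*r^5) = -g^5*r^2 + g^5*r + 8*g^4*r^3 + 4*g^4*r^2 + g^4*r - 13*g^3*r^4 + 19*g^3*r^3 + 5*g^3*r^2 + 6*g^2*r^5 - 52*g^2*r^4 + 11*g^2*r^3 - 12*g*r^5 - 39*g*r^4 - 18*r^5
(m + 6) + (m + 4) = 2*m + 10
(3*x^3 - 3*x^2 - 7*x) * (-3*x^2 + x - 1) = -9*x^5 + 12*x^4 + 15*x^3 - 4*x^2 + 7*x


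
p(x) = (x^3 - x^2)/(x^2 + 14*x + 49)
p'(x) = (-2*x - 14)*(x^3 - x^2)/(x^2 + 14*x + 49)^2 + (3*x^2 - 2*x)/(x^2 + 14*x + 49) = x*(x^2 + 21*x - 14)/(x^3 + 21*x^2 + 147*x + 343)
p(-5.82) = -165.91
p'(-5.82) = 362.54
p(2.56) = 0.11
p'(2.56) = 0.14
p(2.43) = 0.09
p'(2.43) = 0.12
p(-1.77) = -0.32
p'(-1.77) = 0.59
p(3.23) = 0.22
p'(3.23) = 0.19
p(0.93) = -0.00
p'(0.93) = 0.01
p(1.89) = 0.04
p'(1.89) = 0.08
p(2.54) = 0.11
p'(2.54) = 0.13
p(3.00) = 0.18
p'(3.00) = 0.17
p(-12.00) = -74.88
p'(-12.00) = -11.71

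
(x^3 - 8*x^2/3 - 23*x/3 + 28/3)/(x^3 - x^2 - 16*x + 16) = (x + 7/3)/(x + 4)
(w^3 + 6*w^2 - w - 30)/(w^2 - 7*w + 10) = (w^2 + 8*w + 15)/(w - 5)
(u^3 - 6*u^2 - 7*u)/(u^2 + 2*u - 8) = u*(u^2 - 6*u - 7)/(u^2 + 2*u - 8)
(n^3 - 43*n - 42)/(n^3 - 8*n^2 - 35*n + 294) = (n + 1)/(n - 7)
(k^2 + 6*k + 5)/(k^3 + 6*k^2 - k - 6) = (k + 5)/(k^2 + 5*k - 6)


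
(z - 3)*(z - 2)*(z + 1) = z^3 - 4*z^2 + z + 6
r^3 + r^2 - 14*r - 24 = (r - 4)*(r + 2)*(r + 3)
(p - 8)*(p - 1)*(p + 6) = p^3 - 3*p^2 - 46*p + 48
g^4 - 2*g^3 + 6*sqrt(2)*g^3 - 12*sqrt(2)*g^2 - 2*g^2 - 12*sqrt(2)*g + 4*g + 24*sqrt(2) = (g - 2)*(g - sqrt(2))*(g + sqrt(2))*(g + 6*sqrt(2))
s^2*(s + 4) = s^3 + 4*s^2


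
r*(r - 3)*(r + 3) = r^3 - 9*r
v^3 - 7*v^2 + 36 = (v - 6)*(v - 3)*(v + 2)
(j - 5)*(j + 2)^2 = j^3 - j^2 - 16*j - 20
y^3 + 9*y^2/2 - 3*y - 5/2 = (y - 1)*(y + 1/2)*(y + 5)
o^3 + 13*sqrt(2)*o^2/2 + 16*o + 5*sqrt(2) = (o + sqrt(2)/2)*(o + sqrt(2))*(o + 5*sqrt(2))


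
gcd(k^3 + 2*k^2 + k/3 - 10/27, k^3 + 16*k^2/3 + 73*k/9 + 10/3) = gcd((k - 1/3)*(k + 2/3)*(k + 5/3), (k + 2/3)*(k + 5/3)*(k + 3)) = k^2 + 7*k/3 + 10/9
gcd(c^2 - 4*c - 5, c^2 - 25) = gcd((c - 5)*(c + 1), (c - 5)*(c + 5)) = c - 5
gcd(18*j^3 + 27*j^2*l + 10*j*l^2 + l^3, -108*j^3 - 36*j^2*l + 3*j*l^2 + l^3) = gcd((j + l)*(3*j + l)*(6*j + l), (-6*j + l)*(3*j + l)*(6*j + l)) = 18*j^2 + 9*j*l + l^2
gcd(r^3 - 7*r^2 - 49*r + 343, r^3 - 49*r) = r^2 - 49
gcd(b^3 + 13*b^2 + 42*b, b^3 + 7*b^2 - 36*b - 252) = b^2 + 13*b + 42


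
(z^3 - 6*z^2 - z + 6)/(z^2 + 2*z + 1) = (z^2 - 7*z + 6)/(z + 1)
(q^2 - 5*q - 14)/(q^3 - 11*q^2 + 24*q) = (q^2 - 5*q - 14)/(q*(q^2 - 11*q + 24))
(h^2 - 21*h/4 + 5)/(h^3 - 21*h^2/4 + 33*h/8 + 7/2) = 2*(4*h - 5)/(8*h^2 - 10*h - 7)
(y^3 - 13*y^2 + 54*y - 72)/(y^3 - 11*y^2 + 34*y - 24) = (y - 3)/(y - 1)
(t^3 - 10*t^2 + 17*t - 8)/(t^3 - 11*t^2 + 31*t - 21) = (t^2 - 9*t + 8)/(t^2 - 10*t + 21)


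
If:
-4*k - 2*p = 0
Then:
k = -p/2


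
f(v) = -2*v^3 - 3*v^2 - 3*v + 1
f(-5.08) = 201.01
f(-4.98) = 188.55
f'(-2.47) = -24.79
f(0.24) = 0.08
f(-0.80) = 2.50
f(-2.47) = 20.25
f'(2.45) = -53.72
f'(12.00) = -939.00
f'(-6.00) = -183.00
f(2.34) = -48.07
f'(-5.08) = -127.36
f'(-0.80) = -2.04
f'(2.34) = -49.89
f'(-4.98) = -121.92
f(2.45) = -53.77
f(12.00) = -3923.00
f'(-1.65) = -9.44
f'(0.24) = -4.79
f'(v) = -6*v^2 - 6*v - 3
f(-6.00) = 343.00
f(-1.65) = 6.77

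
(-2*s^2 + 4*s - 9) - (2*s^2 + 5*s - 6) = -4*s^2 - s - 3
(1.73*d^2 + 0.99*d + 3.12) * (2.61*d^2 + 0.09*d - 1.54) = 4.5153*d^4 + 2.7396*d^3 + 5.5681*d^2 - 1.2438*d - 4.8048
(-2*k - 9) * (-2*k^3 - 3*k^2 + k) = 4*k^4 + 24*k^3 + 25*k^2 - 9*k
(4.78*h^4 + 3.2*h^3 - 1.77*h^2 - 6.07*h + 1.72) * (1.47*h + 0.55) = 7.0266*h^5 + 7.333*h^4 - 0.8419*h^3 - 9.8964*h^2 - 0.8101*h + 0.946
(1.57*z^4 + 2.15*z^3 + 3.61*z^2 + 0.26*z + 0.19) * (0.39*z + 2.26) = 0.6123*z^5 + 4.3867*z^4 + 6.2669*z^3 + 8.26*z^2 + 0.6617*z + 0.4294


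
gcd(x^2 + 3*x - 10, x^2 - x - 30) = x + 5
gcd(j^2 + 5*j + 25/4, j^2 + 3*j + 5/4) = j + 5/2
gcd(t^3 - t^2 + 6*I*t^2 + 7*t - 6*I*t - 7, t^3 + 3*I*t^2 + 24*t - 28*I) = t + 7*I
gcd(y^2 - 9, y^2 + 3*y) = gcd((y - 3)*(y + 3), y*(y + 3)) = y + 3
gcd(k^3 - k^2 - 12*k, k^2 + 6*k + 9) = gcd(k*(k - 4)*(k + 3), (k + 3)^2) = k + 3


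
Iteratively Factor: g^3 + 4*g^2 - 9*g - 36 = (g - 3)*(g^2 + 7*g + 12) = (g - 3)*(g + 4)*(g + 3)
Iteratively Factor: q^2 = (q)*(q)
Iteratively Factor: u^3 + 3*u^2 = (u + 3)*(u^2) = u*(u + 3)*(u)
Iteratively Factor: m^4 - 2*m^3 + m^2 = (m)*(m^3 - 2*m^2 + m) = m^2*(m^2 - 2*m + 1) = m^2*(m - 1)*(m - 1)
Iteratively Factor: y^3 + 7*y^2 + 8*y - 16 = (y + 4)*(y^2 + 3*y - 4) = (y - 1)*(y + 4)*(y + 4)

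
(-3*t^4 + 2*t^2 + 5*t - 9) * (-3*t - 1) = 9*t^5 + 3*t^4 - 6*t^3 - 17*t^2 + 22*t + 9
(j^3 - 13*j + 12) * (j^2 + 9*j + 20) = j^5 + 9*j^4 + 7*j^3 - 105*j^2 - 152*j + 240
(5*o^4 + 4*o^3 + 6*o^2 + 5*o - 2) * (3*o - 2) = 15*o^5 + 2*o^4 + 10*o^3 + 3*o^2 - 16*o + 4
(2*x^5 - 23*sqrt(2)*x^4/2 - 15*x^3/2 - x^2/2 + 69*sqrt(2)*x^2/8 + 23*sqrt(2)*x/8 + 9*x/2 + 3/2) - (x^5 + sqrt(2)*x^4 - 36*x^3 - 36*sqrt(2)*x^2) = x^5 - 25*sqrt(2)*x^4/2 + 57*x^3/2 - x^2/2 + 357*sqrt(2)*x^2/8 + 23*sqrt(2)*x/8 + 9*x/2 + 3/2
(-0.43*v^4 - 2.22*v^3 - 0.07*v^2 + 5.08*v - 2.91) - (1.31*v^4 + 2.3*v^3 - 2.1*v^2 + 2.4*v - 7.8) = -1.74*v^4 - 4.52*v^3 + 2.03*v^2 + 2.68*v + 4.89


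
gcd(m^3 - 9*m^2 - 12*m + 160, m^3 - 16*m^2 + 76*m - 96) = m - 8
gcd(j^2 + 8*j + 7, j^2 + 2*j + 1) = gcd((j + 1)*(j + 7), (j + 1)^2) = j + 1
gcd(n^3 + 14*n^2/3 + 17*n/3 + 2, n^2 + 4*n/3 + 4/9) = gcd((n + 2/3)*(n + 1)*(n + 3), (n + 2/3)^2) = n + 2/3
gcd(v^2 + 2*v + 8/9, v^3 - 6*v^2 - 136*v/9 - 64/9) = v^2 + 2*v + 8/9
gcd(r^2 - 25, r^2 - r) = 1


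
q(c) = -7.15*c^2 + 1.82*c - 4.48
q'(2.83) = -38.65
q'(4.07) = -56.38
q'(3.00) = -41.08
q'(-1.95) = 29.70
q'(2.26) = -30.50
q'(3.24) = -44.51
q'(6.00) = -83.98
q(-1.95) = -35.22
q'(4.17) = -57.81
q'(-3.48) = 51.58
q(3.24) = -73.64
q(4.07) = -115.51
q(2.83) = -56.59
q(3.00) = -63.37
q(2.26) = -36.89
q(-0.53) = -7.45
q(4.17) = -121.22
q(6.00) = -250.96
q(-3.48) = -97.40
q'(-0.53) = 9.40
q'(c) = 1.82 - 14.3*c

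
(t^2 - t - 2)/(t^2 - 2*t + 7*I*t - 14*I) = (t + 1)/(t + 7*I)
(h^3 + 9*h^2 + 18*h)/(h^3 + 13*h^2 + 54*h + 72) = h/(h + 4)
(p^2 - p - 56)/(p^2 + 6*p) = (p^2 - p - 56)/(p*(p + 6))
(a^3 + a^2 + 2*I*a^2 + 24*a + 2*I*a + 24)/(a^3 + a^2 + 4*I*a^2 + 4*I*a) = (a^2 + 2*I*a + 24)/(a*(a + 4*I))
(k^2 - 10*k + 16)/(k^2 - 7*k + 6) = (k^2 - 10*k + 16)/(k^2 - 7*k + 6)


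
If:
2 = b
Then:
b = 2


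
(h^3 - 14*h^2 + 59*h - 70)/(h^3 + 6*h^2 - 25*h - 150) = (h^2 - 9*h + 14)/(h^2 + 11*h + 30)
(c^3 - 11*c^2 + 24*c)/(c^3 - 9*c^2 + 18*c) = (c - 8)/(c - 6)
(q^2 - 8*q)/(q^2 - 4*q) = (q - 8)/(q - 4)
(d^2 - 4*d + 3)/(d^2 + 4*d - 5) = (d - 3)/(d + 5)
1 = 1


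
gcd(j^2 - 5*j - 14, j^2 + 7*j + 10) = j + 2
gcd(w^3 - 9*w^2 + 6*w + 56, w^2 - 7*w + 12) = w - 4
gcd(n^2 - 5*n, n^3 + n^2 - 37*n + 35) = n - 5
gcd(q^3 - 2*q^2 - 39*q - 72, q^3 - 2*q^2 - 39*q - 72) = q^3 - 2*q^2 - 39*q - 72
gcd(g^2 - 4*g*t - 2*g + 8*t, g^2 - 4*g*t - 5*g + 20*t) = -g + 4*t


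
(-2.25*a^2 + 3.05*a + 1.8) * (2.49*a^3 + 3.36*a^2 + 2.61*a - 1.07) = -5.6025*a^5 + 0.0345000000000004*a^4 + 8.8575*a^3 + 16.416*a^2 + 1.4345*a - 1.926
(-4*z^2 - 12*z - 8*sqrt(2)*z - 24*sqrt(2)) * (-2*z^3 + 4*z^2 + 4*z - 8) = 8*z^5 + 8*z^4 + 16*sqrt(2)*z^4 - 64*z^3 + 16*sqrt(2)*z^3 - 128*sqrt(2)*z^2 - 16*z^2 - 32*sqrt(2)*z + 96*z + 192*sqrt(2)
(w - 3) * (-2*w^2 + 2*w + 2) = -2*w^3 + 8*w^2 - 4*w - 6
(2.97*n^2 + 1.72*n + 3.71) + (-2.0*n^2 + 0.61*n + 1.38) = 0.97*n^2 + 2.33*n + 5.09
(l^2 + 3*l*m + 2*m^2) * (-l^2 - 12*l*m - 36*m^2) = -l^4 - 15*l^3*m - 74*l^2*m^2 - 132*l*m^3 - 72*m^4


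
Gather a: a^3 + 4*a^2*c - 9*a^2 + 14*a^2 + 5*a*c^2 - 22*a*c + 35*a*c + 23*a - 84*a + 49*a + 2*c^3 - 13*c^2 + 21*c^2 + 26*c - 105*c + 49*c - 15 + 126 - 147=a^3 + a^2*(4*c + 5) + a*(5*c^2 + 13*c - 12) + 2*c^3 + 8*c^2 - 30*c - 36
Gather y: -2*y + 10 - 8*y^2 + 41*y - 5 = -8*y^2 + 39*y + 5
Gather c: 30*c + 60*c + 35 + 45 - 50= 90*c + 30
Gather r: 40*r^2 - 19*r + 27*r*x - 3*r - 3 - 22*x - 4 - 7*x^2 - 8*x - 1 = 40*r^2 + r*(27*x - 22) - 7*x^2 - 30*x - 8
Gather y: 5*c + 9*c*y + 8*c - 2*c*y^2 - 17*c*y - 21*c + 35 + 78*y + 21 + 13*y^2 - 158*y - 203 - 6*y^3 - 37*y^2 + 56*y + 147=-8*c - 6*y^3 + y^2*(-2*c - 24) + y*(-8*c - 24)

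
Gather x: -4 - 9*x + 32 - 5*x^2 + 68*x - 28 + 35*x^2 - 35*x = 30*x^2 + 24*x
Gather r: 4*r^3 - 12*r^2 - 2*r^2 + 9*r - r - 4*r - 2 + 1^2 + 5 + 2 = 4*r^3 - 14*r^2 + 4*r + 6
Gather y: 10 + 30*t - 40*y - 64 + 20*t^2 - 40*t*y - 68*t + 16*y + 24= 20*t^2 - 38*t + y*(-40*t - 24) - 30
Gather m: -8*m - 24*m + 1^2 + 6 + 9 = 16 - 32*m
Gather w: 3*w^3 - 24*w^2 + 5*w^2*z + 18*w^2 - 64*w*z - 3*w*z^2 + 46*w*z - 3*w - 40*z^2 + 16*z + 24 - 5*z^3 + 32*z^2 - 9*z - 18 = 3*w^3 + w^2*(5*z - 6) + w*(-3*z^2 - 18*z - 3) - 5*z^3 - 8*z^2 + 7*z + 6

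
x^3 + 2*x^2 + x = x*(x + 1)^2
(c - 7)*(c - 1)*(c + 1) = c^3 - 7*c^2 - c + 7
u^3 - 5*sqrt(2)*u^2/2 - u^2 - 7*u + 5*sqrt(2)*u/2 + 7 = (u - 1)*(u - 7*sqrt(2)/2)*(u + sqrt(2))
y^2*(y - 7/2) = y^3 - 7*y^2/2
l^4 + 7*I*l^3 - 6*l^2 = l^2*(l + I)*(l + 6*I)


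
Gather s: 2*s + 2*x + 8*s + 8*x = 10*s + 10*x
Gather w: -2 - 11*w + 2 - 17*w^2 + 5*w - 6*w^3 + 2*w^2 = -6*w^3 - 15*w^2 - 6*w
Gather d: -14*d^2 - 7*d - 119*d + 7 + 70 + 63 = -14*d^2 - 126*d + 140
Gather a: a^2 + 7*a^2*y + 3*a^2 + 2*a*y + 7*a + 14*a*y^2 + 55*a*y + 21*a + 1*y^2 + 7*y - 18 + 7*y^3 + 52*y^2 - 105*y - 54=a^2*(7*y + 4) + a*(14*y^2 + 57*y + 28) + 7*y^3 + 53*y^2 - 98*y - 72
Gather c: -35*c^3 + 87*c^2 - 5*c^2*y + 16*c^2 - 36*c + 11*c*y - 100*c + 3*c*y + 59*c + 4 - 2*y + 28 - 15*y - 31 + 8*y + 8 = -35*c^3 + c^2*(103 - 5*y) + c*(14*y - 77) - 9*y + 9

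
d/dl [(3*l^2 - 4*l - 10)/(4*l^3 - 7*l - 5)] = (2*(2 - 3*l)*(-4*l^3 + 7*l + 5) + (12*l^2 - 7)*(-3*l^2 + 4*l + 10))/(-4*l^3 + 7*l + 5)^2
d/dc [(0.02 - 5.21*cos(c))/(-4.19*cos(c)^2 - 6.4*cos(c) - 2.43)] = (21.8299*cos(c)^2 - 0.1676*cos(c) - 12.7883)*sin(c)/(17.5561*cos(c)^4 + 53.632*cos(c)^3 + 61.3234*cos(c)^2 + 31.104*cos(c) + 5.9049)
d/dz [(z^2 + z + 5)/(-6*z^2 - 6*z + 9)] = 13*(2*z + 1)/(3*(4*z^4 + 8*z^3 - 8*z^2 - 12*z + 9))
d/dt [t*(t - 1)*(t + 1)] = 3*t^2 - 1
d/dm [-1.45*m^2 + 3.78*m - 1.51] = 3.78 - 2.9*m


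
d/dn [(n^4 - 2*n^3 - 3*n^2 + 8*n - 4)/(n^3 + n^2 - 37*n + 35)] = (n^4 + 4*n^3 - 103*n^2 + 62*n + 132)/(n^4 + 4*n^3 - 66*n^2 - 140*n + 1225)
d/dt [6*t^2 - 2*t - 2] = 12*t - 2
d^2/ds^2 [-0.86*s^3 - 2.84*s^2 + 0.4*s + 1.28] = -5.16*s - 5.68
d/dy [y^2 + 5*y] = 2*y + 5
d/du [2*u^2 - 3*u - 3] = 4*u - 3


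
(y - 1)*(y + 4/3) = y^2 + y/3 - 4/3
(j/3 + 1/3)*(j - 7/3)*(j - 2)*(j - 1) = j^4/3 - 13*j^3/9 + 11*j^2/9 + 13*j/9 - 14/9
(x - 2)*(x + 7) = x^2 + 5*x - 14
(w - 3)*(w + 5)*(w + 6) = w^3 + 8*w^2 - 3*w - 90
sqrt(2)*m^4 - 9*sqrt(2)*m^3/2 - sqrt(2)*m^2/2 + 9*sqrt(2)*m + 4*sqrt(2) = (m - 4)*(m - 2)*(m + 1/2)*(sqrt(2)*m + sqrt(2))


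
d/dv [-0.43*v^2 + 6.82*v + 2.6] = 6.82 - 0.86*v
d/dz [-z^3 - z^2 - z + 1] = -3*z^2 - 2*z - 1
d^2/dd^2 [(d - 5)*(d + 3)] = 2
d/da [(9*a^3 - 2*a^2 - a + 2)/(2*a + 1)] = (36*a^3 + 23*a^2 - 4*a - 5)/(4*a^2 + 4*a + 1)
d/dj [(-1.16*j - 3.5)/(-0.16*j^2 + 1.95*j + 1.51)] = (-0.1856*j^2 - 1.12*j + 5.0734)/(0.0256*j^4 - 0.624*j^3 + 3.3193*j^2 + 5.889*j + 2.2801)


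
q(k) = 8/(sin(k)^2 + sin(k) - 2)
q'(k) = 8*(-2*sin(k)*cos(k) - cos(k))/(sin(k)^2 + sin(k) - 2)^2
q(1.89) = -53.69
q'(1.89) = 327.85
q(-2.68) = -3.56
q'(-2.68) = 0.15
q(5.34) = -3.71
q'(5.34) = 0.63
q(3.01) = -4.32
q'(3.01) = 2.92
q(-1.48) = -3.99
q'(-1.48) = 0.18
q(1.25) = -53.18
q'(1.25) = -322.99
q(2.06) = -23.66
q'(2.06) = 90.94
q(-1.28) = -3.92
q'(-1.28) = 0.50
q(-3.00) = -3.77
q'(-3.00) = 1.26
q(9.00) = -5.64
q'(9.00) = 6.61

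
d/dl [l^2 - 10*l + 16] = 2*l - 10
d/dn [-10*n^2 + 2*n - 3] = 2 - 20*n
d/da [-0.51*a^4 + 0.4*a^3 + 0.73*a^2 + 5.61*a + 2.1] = -2.04*a^3 + 1.2*a^2 + 1.46*a + 5.61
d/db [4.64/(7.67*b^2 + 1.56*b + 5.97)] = (-71.1776*b - 7.2384)/(7.67*b^2 + 1.56*b + 5.97)^2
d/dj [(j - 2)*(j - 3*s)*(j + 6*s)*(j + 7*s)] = 4*j^3 + 30*j^2*s - 6*j^2 + 6*j*s^2 - 40*j*s - 126*s^3 - 6*s^2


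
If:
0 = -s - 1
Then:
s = -1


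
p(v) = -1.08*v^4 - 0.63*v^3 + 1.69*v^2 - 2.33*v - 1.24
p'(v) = -4.32*v^3 - 1.89*v^2 + 3.38*v - 2.33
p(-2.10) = -4.06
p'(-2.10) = 22.24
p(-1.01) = 2.36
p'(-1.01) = -3.22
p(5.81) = -1311.92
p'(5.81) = -893.74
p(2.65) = -60.53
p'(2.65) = -87.04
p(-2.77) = -32.01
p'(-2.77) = 65.62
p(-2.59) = -21.52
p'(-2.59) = 51.29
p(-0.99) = 2.30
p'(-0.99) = -3.34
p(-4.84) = -471.60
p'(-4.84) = 426.84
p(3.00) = -97.51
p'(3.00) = -125.84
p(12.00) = -23269.36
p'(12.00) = -7698.89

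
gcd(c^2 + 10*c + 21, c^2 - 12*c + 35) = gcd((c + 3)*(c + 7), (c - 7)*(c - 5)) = 1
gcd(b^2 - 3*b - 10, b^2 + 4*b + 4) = b + 2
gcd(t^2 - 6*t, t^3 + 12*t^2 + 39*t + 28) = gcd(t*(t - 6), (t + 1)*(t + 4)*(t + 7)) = 1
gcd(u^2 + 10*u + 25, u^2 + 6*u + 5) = u + 5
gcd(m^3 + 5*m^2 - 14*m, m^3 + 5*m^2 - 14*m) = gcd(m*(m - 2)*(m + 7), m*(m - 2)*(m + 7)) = m^3 + 5*m^2 - 14*m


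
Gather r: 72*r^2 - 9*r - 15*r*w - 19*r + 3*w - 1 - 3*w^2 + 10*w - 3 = 72*r^2 + r*(-15*w - 28) - 3*w^2 + 13*w - 4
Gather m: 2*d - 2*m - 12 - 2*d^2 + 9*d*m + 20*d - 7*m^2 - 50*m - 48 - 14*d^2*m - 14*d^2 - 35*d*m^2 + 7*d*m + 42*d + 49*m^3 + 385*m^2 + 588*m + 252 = -16*d^2 + 64*d + 49*m^3 + m^2*(378 - 35*d) + m*(-14*d^2 + 16*d + 536) + 192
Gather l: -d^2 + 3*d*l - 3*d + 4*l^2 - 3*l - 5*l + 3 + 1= -d^2 - 3*d + 4*l^2 + l*(3*d - 8) + 4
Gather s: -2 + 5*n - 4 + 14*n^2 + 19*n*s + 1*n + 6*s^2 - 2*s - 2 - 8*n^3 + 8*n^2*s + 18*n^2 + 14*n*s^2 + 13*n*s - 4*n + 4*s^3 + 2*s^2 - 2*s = -8*n^3 + 32*n^2 + 2*n + 4*s^3 + s^2*(14*n + 8) + s*(8*n^2 + 32*n - 4) - 8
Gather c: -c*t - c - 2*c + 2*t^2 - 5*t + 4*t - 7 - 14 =c*(-t - 3) + 2*t^2 - t - 21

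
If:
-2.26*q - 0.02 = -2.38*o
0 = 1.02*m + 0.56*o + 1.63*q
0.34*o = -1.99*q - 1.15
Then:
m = 1.05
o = -0.46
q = -0.50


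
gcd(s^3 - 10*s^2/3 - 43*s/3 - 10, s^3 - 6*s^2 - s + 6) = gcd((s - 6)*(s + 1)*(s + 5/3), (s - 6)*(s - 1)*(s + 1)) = s^2 - 5*s - 6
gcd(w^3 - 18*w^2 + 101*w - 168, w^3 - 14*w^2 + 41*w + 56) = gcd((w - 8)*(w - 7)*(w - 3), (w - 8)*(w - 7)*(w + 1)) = w^2 - 15*w + 56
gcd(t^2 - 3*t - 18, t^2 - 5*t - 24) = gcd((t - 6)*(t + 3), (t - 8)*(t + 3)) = t + 3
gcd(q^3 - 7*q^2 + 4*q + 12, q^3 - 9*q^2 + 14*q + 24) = q^2 - 5*q - 6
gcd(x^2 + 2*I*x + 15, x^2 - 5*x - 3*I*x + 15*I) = x - 3*I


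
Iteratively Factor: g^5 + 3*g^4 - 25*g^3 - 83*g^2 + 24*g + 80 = (g - 5)*(g^4 + 8*g^3 + 15*g^2 - 8*g - 16) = (g - 5)*(g + 4)*(g^3 + 4*g^2 - g - 4) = (g - 5)*(g + 1)*(g + 4)*(g^2 + 3*g - 4) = (g - 5)*(g + 1)*(g + 4)^2*(g - 1)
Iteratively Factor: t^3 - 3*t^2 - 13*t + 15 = (t + 3)*(t^2 - 6*t + 5) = (t - 5)*(t + 3)*(t - 1)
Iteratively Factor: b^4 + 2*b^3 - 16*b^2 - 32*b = (b + 4)*(b^3 - 2*b^2 - 8*b) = (b - 4)*(b + 4)*(b^2 + 2*b) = b*(b - 4)*(b + 4)*(b + 2)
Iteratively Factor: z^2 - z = (z)*(z - 1)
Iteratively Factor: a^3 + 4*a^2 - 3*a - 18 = (a - 2)*(a^2 + 6*a + 9) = (a - 2)*(a + 3)*(a + 3)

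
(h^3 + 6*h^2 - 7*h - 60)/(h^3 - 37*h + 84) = (h^2 + 9*h + 20)/(h^2 + 3*h - 28)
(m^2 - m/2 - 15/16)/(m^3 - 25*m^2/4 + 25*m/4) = (m + 3/4)/(m*(m - 5))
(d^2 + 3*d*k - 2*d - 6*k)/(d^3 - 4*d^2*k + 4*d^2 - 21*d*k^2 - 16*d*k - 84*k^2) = (d - 2)/(d^2 - 7*d*k + 4*d - 28*k)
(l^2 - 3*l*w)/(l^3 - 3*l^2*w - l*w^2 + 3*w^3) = l/(l^2 - w^2)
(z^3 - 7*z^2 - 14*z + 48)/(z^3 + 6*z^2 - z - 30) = (z - 8)/(z + 5)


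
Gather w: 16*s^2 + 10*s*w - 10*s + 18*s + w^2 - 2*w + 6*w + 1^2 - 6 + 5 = 16*s^2 + 8*s + w^2 + w*(10*s + 4)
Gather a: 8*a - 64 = 8*a - 64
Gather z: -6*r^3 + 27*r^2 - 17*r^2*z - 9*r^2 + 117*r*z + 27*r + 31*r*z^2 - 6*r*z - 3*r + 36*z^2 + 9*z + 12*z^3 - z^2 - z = -6*r^3 + 18*r^2 + 24*r + 12*z^3 + z^2*(31*r + 35) + z*(-17*r^2 + 111*r + 8)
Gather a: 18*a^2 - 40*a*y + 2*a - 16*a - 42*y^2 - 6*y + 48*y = 18*a^2 + a*(-40*y - 14) - 42*y^2 + 42*y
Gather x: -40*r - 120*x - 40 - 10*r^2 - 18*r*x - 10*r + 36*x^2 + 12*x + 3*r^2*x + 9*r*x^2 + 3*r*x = -10*r^2 - 50*r + x^2*(9*r + 36) + x*(3*r^2 - 15*r - 108) - 40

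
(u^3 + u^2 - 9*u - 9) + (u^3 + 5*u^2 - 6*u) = 2*u^3 + 6*u^2 - 15*u - 9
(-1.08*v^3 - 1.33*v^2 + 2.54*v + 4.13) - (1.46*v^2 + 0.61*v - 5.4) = -1.08*v^3 - 2.79*v^2 + 1.93*v + 9.53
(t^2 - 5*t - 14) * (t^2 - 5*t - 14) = t^4 - 10*t^3 - 3*t^2 + 140*t + 196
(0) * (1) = 0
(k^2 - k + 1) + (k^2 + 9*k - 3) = 2*k^2 + 8*k - 2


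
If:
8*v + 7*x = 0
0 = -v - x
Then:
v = 0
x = 0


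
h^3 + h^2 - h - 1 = (h - 1)*(h + 1)^2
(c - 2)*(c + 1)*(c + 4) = c^3 + 3*c^2 - 6*c - 8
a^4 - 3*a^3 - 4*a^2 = a^2*(a - 4)*(a + 1)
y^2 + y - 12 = (y - 3)*(y + 4)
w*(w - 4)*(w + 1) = w^3 - 3*w^2 - 4*w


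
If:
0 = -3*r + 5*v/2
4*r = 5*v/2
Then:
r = 0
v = 0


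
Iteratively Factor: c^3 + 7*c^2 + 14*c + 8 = (c + 4)*(c^2 + 3*c + 2) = (c + 1)*(c + 4)*(c + 2)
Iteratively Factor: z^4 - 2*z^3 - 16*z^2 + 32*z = (z + 4)*(z^3 - 6*z^2 + 8*z) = (z - 4)*(z + 4)*(z^2 - 2*z) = z*(z - 4)*(z + 4)*(z - 2)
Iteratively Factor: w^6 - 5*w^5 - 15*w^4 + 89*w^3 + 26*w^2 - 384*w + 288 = (w - 1)*(w^5 - 4*w^4 - 19*w^3 + 70*w^2 + 96*w - 288) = (w - 1)*(w + 3)*(w^4 - 7*w^3 + 2*w^2 + 64*w - 96) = (w - 4)*(w - 1)*(w + 3)*(w^3 - 3*w^2 - 10*w + 24) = (w - 4)*(w - 2)*(w - 1)*(w + 3)*(w^2 - w - 12) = (w - 4)*(w - 2)*(w - 1)*(w + 3)^2*(w - 4)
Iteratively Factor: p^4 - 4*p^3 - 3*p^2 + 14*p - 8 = (p - 4)*(p^3 - 3*p + 2) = (p - 4)*(p + 2)*(p^2 - 2*p + 1) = (p - 4)*(p - 1)*(p + 2)*(p - 1)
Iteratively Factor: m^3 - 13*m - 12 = (m + 1)*(m^2 - m - 12) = (m - 4)*(m + 1)*(m + 3)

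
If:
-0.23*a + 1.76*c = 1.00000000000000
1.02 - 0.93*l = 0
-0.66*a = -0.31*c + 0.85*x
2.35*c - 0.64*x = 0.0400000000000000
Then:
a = -1.50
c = 0.37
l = 1.10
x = 1.30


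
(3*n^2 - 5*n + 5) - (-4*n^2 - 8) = 7*n^2 - 5*n + 13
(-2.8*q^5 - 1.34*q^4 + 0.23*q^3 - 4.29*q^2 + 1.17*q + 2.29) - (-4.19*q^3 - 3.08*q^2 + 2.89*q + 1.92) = -2.8*q^5 - 1.34*q^4 + 4.42*q^3 - 1.21*q^2 - 1.72*q + 0.37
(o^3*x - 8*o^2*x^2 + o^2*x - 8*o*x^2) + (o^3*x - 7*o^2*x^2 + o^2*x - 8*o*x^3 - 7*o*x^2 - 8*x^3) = 2*o^3*x - 15*o^2*x^2 + 2*o^2*x - 8*o*x^3 - 15*o*x^2 - 8*x^3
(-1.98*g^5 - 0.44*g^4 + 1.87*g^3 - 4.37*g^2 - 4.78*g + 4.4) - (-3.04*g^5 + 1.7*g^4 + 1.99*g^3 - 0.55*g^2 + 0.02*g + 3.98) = 1.06*g^5 - 2.14*g^4 - 0.12*g^3 - 3.82*g^2 - 4.8*g + 0.42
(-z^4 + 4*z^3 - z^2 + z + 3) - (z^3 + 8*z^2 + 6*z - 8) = -z^4 + 3*z^3 - 9*z^2 - 5*z + 11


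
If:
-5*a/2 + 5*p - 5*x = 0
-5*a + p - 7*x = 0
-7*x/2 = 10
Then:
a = 80/21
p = -20/21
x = -20/7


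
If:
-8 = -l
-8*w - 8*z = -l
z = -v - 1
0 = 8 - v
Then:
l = 8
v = 8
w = 10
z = -9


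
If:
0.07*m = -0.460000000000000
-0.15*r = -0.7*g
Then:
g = 0.214285714285714*r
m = -6.57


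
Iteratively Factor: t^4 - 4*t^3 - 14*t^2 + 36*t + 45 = (t - 5)*(t^3 + t^2 - 9*t - 9) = (t - 5)*(t + 3)*(t^2 - 2*t - 3) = (t - 5)*(t + 1)*(t + 3)*(t - 3)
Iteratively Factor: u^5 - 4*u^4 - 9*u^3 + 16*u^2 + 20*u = (u)*(u^4 - 4*u^3 - 9*u^2 + 16*u + 20) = u*(u - 2)*(u^3 - 2*u^2 - 13*u - 10) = u*(u - 2)*(u + 2)*(u^2 - 4*u - 5) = u*(u - 2)*(u + 1)*(u + 2)*(u - 5)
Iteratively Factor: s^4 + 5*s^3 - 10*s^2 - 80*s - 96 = (s + 3)*(s^3 + 2*s^2 - 16*s - 32) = (s + 3)*(s + 4)*(s^2 - 2*s - 8) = (s - 4)*(s + 3)*(s + 4)*(s + 2)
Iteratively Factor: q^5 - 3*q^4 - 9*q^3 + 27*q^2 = (q + 3)*(q^4 - 6*q^3 + 9*q^2) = (q - 3)*(q + 3)*(q^3 - 3*q^2) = q*(q - 3)*(q + 3)*(q^2 - 3*q) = q^2*(q - 3)*(q + 3)*(q - 3)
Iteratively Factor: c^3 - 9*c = (c + 3)*(c^2 - 3*c) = (c - 3)*(c + 3)*(c)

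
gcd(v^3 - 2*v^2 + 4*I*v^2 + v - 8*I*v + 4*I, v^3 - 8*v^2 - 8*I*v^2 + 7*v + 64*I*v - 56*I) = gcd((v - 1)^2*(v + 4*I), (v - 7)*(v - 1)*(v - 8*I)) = v - 1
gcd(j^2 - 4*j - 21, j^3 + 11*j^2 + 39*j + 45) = j + 3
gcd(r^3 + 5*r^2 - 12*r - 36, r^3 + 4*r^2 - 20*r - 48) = r^2 + 8*r + 12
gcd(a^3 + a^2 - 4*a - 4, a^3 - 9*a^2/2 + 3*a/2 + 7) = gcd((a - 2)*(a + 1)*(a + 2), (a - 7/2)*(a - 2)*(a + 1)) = a^2 - a - 2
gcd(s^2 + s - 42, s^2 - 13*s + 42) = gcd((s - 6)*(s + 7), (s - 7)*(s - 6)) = s - 6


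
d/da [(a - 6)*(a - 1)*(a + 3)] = 3*a^2 - 8*a - 15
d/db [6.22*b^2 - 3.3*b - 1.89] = 12.44*b - 3.3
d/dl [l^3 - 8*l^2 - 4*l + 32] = 3*l^2 - 16*l - 4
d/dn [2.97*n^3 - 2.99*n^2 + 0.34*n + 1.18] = 8.91*n^2 - 5.98*n + 0.34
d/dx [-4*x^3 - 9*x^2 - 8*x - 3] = -12*x^2 - 18*x - 8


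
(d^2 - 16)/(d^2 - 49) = (d^2 - 16)/(d^2 - 49)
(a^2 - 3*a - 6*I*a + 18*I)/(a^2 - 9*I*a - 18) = (a - 3)/(a - 3*I)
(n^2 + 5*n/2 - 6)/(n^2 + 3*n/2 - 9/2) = (n + 4)/(n + 3)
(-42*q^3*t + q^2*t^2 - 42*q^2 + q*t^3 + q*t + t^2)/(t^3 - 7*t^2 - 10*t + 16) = (-42*q^3*t + q^2*t^2 - 42*q^2 + q*t^3 + q*t + t^2)/(t^3 - 7*t^2 - 10*t + 16)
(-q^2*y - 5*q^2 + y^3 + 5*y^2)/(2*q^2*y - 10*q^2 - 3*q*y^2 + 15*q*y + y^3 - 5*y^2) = (q*y + 5*q + y^2 + 5*y)/(-2*q*y + 10*q + y^2 - 5*y)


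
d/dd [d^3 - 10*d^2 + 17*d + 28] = 3*d^2 - 20*d + 17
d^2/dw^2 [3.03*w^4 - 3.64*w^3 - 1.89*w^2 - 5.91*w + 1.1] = 36.36*w^2 - 21.84*w - 3.78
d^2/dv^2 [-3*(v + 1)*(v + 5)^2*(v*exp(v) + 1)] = -3*v^4*exp(v) - 57*v^3*exp(v) - 339*v^2*exp(v) - 693*v*exp(v) - 18*v - 360*exp(v) - 66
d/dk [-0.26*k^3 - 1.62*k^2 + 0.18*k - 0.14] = -0.78*k^2 - 3.24*k + 0.18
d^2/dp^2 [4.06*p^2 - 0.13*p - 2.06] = 8.12000000000000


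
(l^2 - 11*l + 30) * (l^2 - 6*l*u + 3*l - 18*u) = l^4 - 6*l^3*u - 8*l^3 + 48*l^2*u - 3*l^2 + 18*l*u + 90*l - 540*u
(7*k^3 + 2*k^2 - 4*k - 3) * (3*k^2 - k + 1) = 21*k^5 - k^4 - 7*k^3 - 3*k^2 - k - 3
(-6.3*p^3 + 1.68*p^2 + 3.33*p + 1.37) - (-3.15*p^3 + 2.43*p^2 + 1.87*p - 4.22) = -3.15*p^3 - 0.75*p^2 + 1.46*p + 5.59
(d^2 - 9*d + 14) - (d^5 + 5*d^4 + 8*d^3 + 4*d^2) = -d^5 - 5*d^4 - 8*d^3 - 3*d^2 - 9*d + 14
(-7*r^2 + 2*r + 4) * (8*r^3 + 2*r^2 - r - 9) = -56*r^5 + 2*r^4 + 43*r^3 + 69*r^2 - 22*r - 36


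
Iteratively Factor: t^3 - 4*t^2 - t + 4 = (t + 1)*(t^2 - 5*t + 4) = (t - 1)*(t + 1)*(t - 4)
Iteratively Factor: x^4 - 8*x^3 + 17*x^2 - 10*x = (x - 5)*(x^3 - 3*x^2 + 2*x) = (x - 5)*(x - 2)*(x^2 - x) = x*(x - 5)*(x - 2)*(x - 1)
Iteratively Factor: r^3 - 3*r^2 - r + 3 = (r + 1)*(r^2 - 4*r + 3) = (r - 1)*(r + 1)*(r - 3)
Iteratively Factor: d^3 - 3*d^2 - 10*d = (d + 2)*(d^2 - 5*d) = d*(d + 2)*(d - 5)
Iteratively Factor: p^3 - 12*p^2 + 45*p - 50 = (p - 5)*(p^2 - 7*p + 10) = (p - 5)^2*(p - 2)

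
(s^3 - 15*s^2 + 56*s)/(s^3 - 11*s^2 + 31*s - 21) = s*(s - 8)/(s^2 - 4*s + 3)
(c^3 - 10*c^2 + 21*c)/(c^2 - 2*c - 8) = c*(-c^2 + 10*c - 21)/(-c^2 + 2*c + 8)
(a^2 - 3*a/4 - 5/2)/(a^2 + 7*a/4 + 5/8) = 2*(a - 2)/(2*a + 1)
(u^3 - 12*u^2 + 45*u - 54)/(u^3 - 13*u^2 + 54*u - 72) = (u - 3)/(u - 4)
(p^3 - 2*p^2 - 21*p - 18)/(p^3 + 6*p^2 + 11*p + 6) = (p - 6)/(p + 2)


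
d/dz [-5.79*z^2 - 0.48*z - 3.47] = -11.58*z - 0.48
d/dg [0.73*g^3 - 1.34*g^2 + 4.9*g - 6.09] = 2.19*g^2 - 2.68*g + 4.9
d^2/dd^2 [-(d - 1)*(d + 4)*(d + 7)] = -6*d - 20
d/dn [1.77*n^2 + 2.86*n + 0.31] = 3.54*n + 2.86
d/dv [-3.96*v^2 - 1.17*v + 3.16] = -7.92*v - 1.17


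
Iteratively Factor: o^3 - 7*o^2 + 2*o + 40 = (o - 5)*(o^2 - 2*o - 8) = (o - 5)*(o + 2)*(o - 4)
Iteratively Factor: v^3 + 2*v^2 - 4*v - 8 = (v + 2)*(v^2 - 4) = (v - 2)*(v + 2)*(v + 2)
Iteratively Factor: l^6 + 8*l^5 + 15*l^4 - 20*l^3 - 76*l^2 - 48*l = (l + 3)*(l^5 + 5*l^4 - 20*l^2 - 16*l) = (l + 2)*(l + 3)*(l^4 + 3*l^3 - 6*l^2 - 8*l) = (l + 1)*(l + 2)*(l + 3)*(l^3 + 2*l^2 - 8*l) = (l - 2)*(l + 1)*(l + 2)*(l + 3)*(l^2 + 4*l) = (l - 2)*(l + 1)*(l + 2)*(l + 3)*(l + 4)*(l)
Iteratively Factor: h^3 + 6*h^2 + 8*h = (h + 2)*(h^2 + 4*h) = h*(h + 2)*(h + 4)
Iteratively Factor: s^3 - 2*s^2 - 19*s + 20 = (s + 4)*(s^2 - 6*s + 5) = (s - 5)*(s + 4)*(s - 1)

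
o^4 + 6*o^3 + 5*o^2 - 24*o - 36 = (o - 2)*(o + 2)*(o + 3)^2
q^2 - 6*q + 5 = (q - 5)*(q - 1)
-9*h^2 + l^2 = (-3*h + l)*(3*h + l)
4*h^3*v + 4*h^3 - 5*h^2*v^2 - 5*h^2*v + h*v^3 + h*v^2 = (-4*h + v)*(-h + v)*(h*v + h)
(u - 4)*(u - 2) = u^2 - 6*u + 8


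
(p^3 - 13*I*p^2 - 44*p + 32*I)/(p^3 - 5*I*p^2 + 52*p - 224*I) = (p - I)/(p + 7*I)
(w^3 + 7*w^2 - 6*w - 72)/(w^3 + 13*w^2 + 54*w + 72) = (w - 3)/(w + 3)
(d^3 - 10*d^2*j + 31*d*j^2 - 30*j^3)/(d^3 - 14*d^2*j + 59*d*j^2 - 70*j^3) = (d - 3*j)/(d - 7*j)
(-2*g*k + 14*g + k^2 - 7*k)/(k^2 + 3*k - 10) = (-2*g*k + 14*g + k^2 - 7*k)/(k^2 + 3*k - 10)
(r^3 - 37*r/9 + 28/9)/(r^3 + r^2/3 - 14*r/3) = (3*r^2 - 7*r + 4)/(3*r*(r - 2))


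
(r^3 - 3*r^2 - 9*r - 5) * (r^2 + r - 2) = r^5 - 2*r^4 - 14*r^3 - 8*r^2 + 13*r + 10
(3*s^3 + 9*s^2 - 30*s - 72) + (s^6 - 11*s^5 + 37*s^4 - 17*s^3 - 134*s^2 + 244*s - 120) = s^6 - 11*s^5 + 37*s^4 - 14*s^3 - 125*s^2 + 214*s - 192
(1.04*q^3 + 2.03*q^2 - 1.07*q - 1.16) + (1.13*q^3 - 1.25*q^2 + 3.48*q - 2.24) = 2.17*q^3 + 0.78*q^2 + 2.41*q - 3.4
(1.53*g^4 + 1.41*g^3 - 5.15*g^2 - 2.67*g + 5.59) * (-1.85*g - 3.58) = -2.8305*g^5 - 8.0859*g^4 + 4.4797*g^3 + 23.3765*g^2 - 0.7829*g - 20.0122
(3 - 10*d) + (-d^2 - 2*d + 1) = -d^2 - 12*d + 4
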